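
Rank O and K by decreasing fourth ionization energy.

O > K

After 3 electrons have been removed, what remains? O³⁺ still has 3 valence electrons; K³⁺ is already 2 electrons into the core.
Usually core removal costs more than valence removal, but here the competition is close: a tightly held n=2 valence electron can cost more to remove than an n=3 core electron, so the actual values have to decide it.
Approximate IE_4 values (kJ/mol): O 7469, K 5877.
Overall IE_4 order: K < O.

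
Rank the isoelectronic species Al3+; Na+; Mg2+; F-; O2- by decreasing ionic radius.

All of these have 10 electrons, so size is governed by nuclear charge alone: the more protons, the stronger the pull on the same electron cloud, and the smaller the ion.
Nuclear charges: Al3+ (Z=13), Mg2+ (Z=12), Na+ (Z=11), F- (Z=9), O2- (Z=8).
Largest to smallest: O2- > F- > Na+ > Mg2+ > Al3+.

O2- > F- > Na+ > Mg2+ > Al3+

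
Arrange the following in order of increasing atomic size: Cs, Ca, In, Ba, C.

C, In, Ca, Ba, Cs

C is in period 2, group 14; Ca is in period 4, group 2; In is in period 5, group 13; Cs is in period 6, group 1; Ba is in period 6, group 2.
Moving right in a period, electrons are added to the same shell under a stronger nuclear pull, so atoms get smaller; moving down, a new shell is opened and atoms get larger.
Here both period and group differ, so the two effects have to be weighed against each other.
In > C: both effects reinforce here, so In is clearly the larger of the two.
Ca > In: the two effects oppose for this pair; the across-period effect wins (171 vs 142 pm).
Ba > Ca: they share group 2; the group trend gives Ba the larger value.
Cs > Ba: both are in period 6; the period trend gives Cs the larger value.
Tabulated atomic radius (pm): C 75, Ca 171, In 142, Cs 232, Ba 196.
So from smallest to largest: C < In < Ca < Ba < Cs.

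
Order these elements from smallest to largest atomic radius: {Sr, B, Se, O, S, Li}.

O < B < S < Se < Li < Sr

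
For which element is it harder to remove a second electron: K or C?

K

After 1 electron has been removed, what remains? K⁺ is the bare [Ar] core; C⁺ still has 3 valence electrons.
Core electrons are held far more tightly than valence electrons, so K tops the IE_2 order.
Tabulated IE_2 (kJ/mol): K 3052, C 2353.
So the second ionization energies run C < K.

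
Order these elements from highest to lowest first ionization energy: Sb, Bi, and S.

S, Sb, Bi

S is in period 3, group 16; Sb is in period 5, group 15; Bi is in period 6, group 15.
Removing the outermost electron gets harder across a period and easier down a group.
These span different periods and groups, so the two trends combine.
Sb > Bi: they share group 15; the group trend gives Sb the larger value.
S > Sb: relative to Sb, both the across-period and down-group shifts push S's first ionization energy up.
Tabulated first ionization energy (kJ/mol): S 1000, Sb 831, Bi 703.
So from highest to lowest: S > Sb > Bi.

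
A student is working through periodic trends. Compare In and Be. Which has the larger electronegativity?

In

Be is in period 2, group 2; In is in period 5, group 13.
EN rises left→right (higher Z_eff, smaller atoms) and falls top→bottom (larger, more shielded atoms).
These span different periods and groups, so the two trends combine.
In > Be: the two effects oppose for this pair; the across-period effect wins (1.78 vs 1.57).
For reference (Pauling): Be 1.57, In 1.78.
So In has the larger electronegativity (In > Be).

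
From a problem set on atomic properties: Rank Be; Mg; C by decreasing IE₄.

Be, Mg, C

After 3 electrons have been removed, what remains? Be³⁺ is already 1 electron into the core; Mg³⁺ is already 1 electron into the core; C³⁺ still has 1 valence electron.
Breaking into a closed-shell core is much more expensive than removing a leftover valence electron — Mg and Be have the largest IE_4 here.
Tabulated IE_4 (kJ/mol): Be 21007, Mg 10543, C 6223.
Putting it together, IE_4: C < Mg < Be.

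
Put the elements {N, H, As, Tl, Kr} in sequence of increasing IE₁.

Tl < As < H < Kr < N

H is in period 1, group 1; N is in period 2, group 15; As is in period 4, group 15; Kr is in period 4, group 18; Tl is in period 6, group 13.
IE₁ increases left→right with effective nuclear charge and decreases top→bottom as the valence shell moves farther out.
These span different periods and groups, so the two trends combine.
As > Tl: relative to Tl, both the across-period and down-group shifts push As's first ionization energy up.
H > As: the two effects oppose for this pair; the down-group effect wins (1312 vs 947 kJ/mol).
Kr > H: period and group pull opposite ways; the across-period shift dominates (1351 vs 1312 kJ/mol).
N > Kr: the two effects oppose for this pair; the down-group effect wins (1402 vs 1351 kJ/mol).
Approximate values (kJ/mol): H 1312, N 1402, As 947, Kr 1351, Tl 589.
So from lowest to highest: Tl < As < H < Kr < N.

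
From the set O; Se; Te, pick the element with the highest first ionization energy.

Removing the outermost electron gets harder across a period and easier down a group.
All are in group 16, so first ionization energy increases up the group.
The highest first ionization energy among these belongs to O.

O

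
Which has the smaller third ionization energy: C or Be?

The third ionization energy removes an electron from the +2 ion. For each element: C²⁺ still has 2 valence electrons; Be²⁺ is the bare [He] core.
Breaking into a closed-shell core is much more expensive than removing a leftover valence electron — Be has the largest IE_3 here.
Approximate IE_3 values (kJ/mol): C 4620, Be 14849.
Putting it together, IE_3: C < Be.

C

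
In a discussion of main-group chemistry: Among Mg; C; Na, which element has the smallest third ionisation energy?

C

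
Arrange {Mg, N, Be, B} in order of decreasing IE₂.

N > B > Be > Mg

Consider each +1 ion: Mg⁺ still has 1 valence electron; N⁺ still has 4 valence electrons; Be⁺ still has 1 valence electron; B⁺ still has 2 valence electrons.
All are still removing valence electrons, so compare the +1 ions as you would atoms: IE_2 generally rises across a period (higher Z_eff) and falls down a group (larger shell), subject to the usual subshell exceptions.
Valence configurations: Mg⁺ [Ne]3s¹, N⁺ [He]2s²2p², Be⁺ [He]2s¹, B⁺ [He]2s².
Approximate IE_2 values (kJ/mol): Mg 1451, N 2856, Be 1757, B 2427.
Putting it together, IE_2: Mg < Be < B < N.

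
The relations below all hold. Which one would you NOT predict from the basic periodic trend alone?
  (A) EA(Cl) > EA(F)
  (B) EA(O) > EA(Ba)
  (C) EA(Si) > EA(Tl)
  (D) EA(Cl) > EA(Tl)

(A)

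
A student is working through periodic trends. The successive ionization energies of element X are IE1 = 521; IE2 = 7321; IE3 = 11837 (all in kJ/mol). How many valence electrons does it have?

1

Look for the largest jump between consecutive ionization energies: IE2/IE1 ≈ 14.1, far larger than any earlier ratio.
That jump marks the point where a core electron is being removed. So the atom has 1 valence electron.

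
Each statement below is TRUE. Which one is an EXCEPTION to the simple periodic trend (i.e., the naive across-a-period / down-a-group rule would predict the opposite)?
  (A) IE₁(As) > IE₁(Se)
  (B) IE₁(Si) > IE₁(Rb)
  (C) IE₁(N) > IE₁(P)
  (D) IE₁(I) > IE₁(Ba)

(A)

The general trend: first ionization energy increases across a period and decreases down a group.
(A) As (period 4, group 15) vs Se (period 4, group 16): the stated order contradicts the simple trend.
(B) Si (period 3, group 14) vs Rb (period 5, group 1): the stated order agrees with the simple trend.
(C) N (period 2, group 15) vs P (period 3, group 15): the stated order agrees with the simple trend.
(D) I (period 5, group 17) vs Ba (period 6, group 2): the stated order agrees with the simple trend.
The exception is (A): Se (4p⁴) ionizes more easily than half-filled As (4p³).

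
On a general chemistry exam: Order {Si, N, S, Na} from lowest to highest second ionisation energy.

Si < S < N < Na

Consider each +1 ion: Si⁺ still has 3 valence electrons; N⁺ still has 4 valence electrons; S⁺ still has 5 valence electrons; Na⁺ is the bare [Ne] core.
Pulling an electron out of a noble-gas core costs far more than removing a remaining valence electron, so Na sits at the high end of IE_2.
Valence configurations: Si⁺ [Ne]3s²3p¹, N⁺ [He]2s²2p², S⁺ [Ne]3s²3p³.
Approximate IE_2 values (kJ/mol): Si 1577, N 2856, S 2252, Na 4562.
Putting it together, IE_2: Si < S < N < Na.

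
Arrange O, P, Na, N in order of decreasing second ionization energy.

Na, O, N, P

Consider each +1 ion: O⁺ still has 5 valence electrons; P⁺ still has 4 valence electrons; Na⁺ is the bare [Ne] core; N⁺ still has 4 valence electrons.
Pulling an electron out of a noble-gas core costs far more than removing a remaining valence electron, so Na sits at the high end of IE_2.
Valence configurations: O⁺ [He]2s²2p³, P⁺ [Ne]3s²3p², N⁺ [He]2s²2p².
The numbers (kJ/mol): O 3388, P 1907, Na 4562, N 2856.
So the second ionization energies run P < N < O < Na.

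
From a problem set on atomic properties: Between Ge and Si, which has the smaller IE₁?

Ge

Si is in period 3, group 14; Ge is in period 4, group 14.
First ionization energy rises across a period (greater Z_eff holds electrons more tightly) and falls down a group (valence electrons are farther from the nucleus).
All are in group 14, so first ionization energy increases up the group.
So Ge has the smaller IE₁ (Ge < Si).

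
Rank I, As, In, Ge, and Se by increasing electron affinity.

In, As, Ge, Se, I

Atoms with high Z_eff and room in the valence shell (especially the halogens) have the most exothermic electron affinities.
These span different periods and groups, so the two trends combine.
As > In: both effects reinforce here, so As is clearly the higher of the two.
Ge > As: this pair runs against the simple trend — see the exception note.
Se > Ge: Se lies to the right of Ge in period 4, so the across-period effect alone puts Se higher.
I > Se: the two effects oppose for this pair; the across-period effect wins (295 vs 195 kJ/mol).
Note the exception: Ge has a higher electron affinity than As, contrary to the simple trend — adding an electron to As's half-filled 4p³ is unfavourable, so Ge (4p²) has the more exothermic EA.
For reference (kJ/mol): Ge 119, As 78, Se 195, In 29, I 295.
So from lowest to highest: In < As < Ge < Se < I.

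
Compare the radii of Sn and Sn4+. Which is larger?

Sn

Forming Sn4+ removes 4 electrons from Sn. Fewer electrons for the same nuclear charge means less shielding and a higher Z_eff on the remaining electrons.
A cation is smaller than its parent atom: Sn4+ < Sn.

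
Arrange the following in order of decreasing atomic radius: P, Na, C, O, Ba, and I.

C is in period 2, group 14; O is in period 2, group 16; Na is in period 3, group 1; P is in period 3, group 15; I is in period 5, group 17; Ba is in period 6, group 2.
Radius decreases left→right (rising Z_eff, same n) and increases top→bottom (higher n).
Here both period and group differ, so the two effects have to be weighed against each other.
C > O: C lies to the left of O in period 2, so the across-period effect alone puts C larger.
P > C: period and group pull opposite ways; the down-group shift dominates (111 vs 75 pm).
I > P: the two effects oppose for this pair; the down-group effect wins (133 vs 111 pm).
Na > I: the two effects oppose for this pair; the across-period effect wins (155 vs 133 pm).
Ba > Na: period and group pull opposite ways; the down-group shift dominates (196 vs 155 pm).
Tabulated atomic radius (pm): C 75, O 63, Na 155, P 111, I 133, Ba 196.
So from largest to smallest: Ba > Na > I > P > C > O.

Ba, Na, I, P, C, O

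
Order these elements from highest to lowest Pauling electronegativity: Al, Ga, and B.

B is in period 2, group 13; Al is in period 3, group 13; Ga is in period 4, group 13.
EN rises left→right (higher Z_eff, smaller atoms) and falls top→bottom (larger, more shielded atoms).
All are in group 13; the group trend (electronegativity increases up the group) applies, with the exception below.
Note the exception: Ga has a higher electronegativity than Al, contrary to the simple trend — poor shielding by filled d (and f) subshells raises the heavier element's effective nuclear charge more than the simple down-group trend predicts.
Approximate values (Pauling): B 2.04, Al 1.61, Ga 1.81.
So from highest to lowest: B > Ga > Al.

B > Ga > Al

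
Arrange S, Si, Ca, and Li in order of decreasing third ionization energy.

After 2 electrons have been removed, what remains? S²⁺ still has 4 valence electrons; Si²⁺ still has 2 valence electrons; Ca²⁺ is the bare [Ar] core; Li²⁺ is already 1 electron into the core.
Core electrons are held far more tightly than valence electrons, so Ca and Li top the IE_3 order.
Valence configurations: S²⁺ [Ne]3s²3p², Si²⁺ [Ne]3s².
Approximate IE_3 values (kJ/mol): S 3357, Si 3232, Ca 4912, Li 11815.
Hence IE_3: Si < S < Ca < Li.

Li, Ca, S, Si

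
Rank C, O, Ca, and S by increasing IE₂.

Ca < S < C < O

After 1 electron has been removed, what remains? C⁺ still has 3 valence electrons; O⁺ still has 5 valence electrons; Ca⁺ still has 1 valence electron; S⁺ still has 5 valence electrons.
All are still removing valence electrons, so compare the +1 ions as you would atoms: IE_2 generally rises across a period (higher Z_eff) and falls down a group (larger shell), subject to the usual subshell exceptions.
Valence configurations: C⁺ [He]2s²2p¹, O⁺ [He]2s²2p³, Ca⁺ [Ar]4s¹, S⁺ [Ne]3s²3p³.
The numbers (kJ/mol): C 2353, O 3388, Ca 1145, S 2252.
Hence IE_2: Ca < S < C < O.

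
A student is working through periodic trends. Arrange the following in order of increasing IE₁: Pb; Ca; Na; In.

Na < In < Ca < Pb

IE₁ increases left→right with effective nuclear charge and decreases top→bottom as the valence shell moves farther out.
These sit on a diagonal, where the across-period and down-group effects partly cancel.
In > Na: period and group pull opposite ways; the across-period shift dominates (558 vs 496 kJ/mol).
Ca > In: period and group pull opposite ways; the down-group shift dominates (590 vs 558 kJ/mol).
Pb > Ca: the two effects oppose for this pair; the across-period effect wins (716 vs 590 kJ/mol).
Tabulated first ionization energy (kJ/mol): Na 496, Ca 590, In 558, Pb 716.
So from lowest to highest: Na < In < Ca < Pb.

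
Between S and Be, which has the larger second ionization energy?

Consider each +1 ion: S⁺ still has 5 valence electrons; Be⁺ still has 1 valence electron.
All are still removing valence electrons, so compare the +1 ions as you would atoms: IE_2 generally rises across a period (higher Z_eff) and falls down a group (larger shell), subject to the usual subshell exceptions.
Valence configurations: S⁺ [Ne]3s²3p³, Be⁺ [He]2s¹.
Approximate IE_2 values (kJ/mol): S 2252, Be 1757.
Hence IE_2: Be < S.

S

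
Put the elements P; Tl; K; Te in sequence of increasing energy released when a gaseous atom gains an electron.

Tl < K < P < Te

P is in period 3, group 15; K is in period 4, group 1; Te is in period 5, group 16; Tl is in period 6, group 13.
Atoms with high Z_eff and room in the valence shell (especially the halogens) have the most exothermic electron affinities.
Here both period and group differ, so the two effects have to be weighed against each other.
K > Tl: the two effects oppose for this pair; the down-group effect wins (48 vs 19 kJ/mol).
P > K: both effects reinforce here, so P is clearly the higher of the two.
Te > P: the two effects oppose for this pair; the across-period effect wins (190 vs 72 kJ/mol).
Approximate values (kJ/mol): P 72, K 48, Te 190, Tl 19.
So from lowest to highest: Tl < K < P < Te.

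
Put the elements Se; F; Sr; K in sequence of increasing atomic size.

F < Se < Sr < K

F is in period 2, group 17; K is in period 4, group 1; Se is in period 4, group 16; Sr is in period 5, group 2.
Atomic radius shrinks across a period as nuclear charge pulls the same shell inward, and grows down a group as new shells are added.
These span different periods and groups, so the two trends combine.
Se > F: both effects reinforce here, so Se is clearly the larger of the two.
Sr > Se: both effects reinforce here, so Sr is clearly the larger of the two.
K > Sr: the two effects oppose for this pair; the across-period effect wins (196 vs 185 pm).
Approximate values (pm): F 64, K 196, Se 116, Sr 185.
So from smallest to largest: F < Se < Sr < K.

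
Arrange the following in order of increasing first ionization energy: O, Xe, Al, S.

Al, S, Xe, O

Across a period the outer electron is held more tightly (higher IE₁); down a group it sits in a higher shell, more shielded, and comes off more easily.
Here both period and group differ, so the two effects have to be weighed against each other.
S > Al: both are in period 3; the period trend gives S the larger value.
Xe > S: the two effects oppose for this pair; the across-period effect wins (1170 vs 1000 kJ/mol).
O > Xe: period and group pull opposite ways; the down-group shift dominates (1314 vs 1170 kJ/mol).
Tabulated first ionization energy (kJ/mol): O 1314, Al 578, S 1000, Xe 1170.
So from lowest to highest: Al < S < Xe < O.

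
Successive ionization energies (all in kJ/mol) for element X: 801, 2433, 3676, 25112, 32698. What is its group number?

Group 13

Look for the largest jump between consecutive ionization energies: IE4/IE3 ≈ 6.8, far larger than any earlier ratio.
That jump marks the point where a core electron is being removed. So the atom has 3 valence electrons.
A main-group element with 3 valence electrons is in group 13.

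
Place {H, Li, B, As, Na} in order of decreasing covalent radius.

Na, Li, As, B, H

H is in period 1, group 1; Li is in period 2, group 1; B is in period 2, group 13; Na is in period 3, group 1; As is in period 4, group 15.
Moving right in a period, electrons are added to the same shell under a stronger nuclear pull, so atoms get smaller; moving down, a new shell is opened and atoms get larger.
Neither a single period nor a single group — weigh both effects.
B > H: period and group pull opposite ways; the down-group shift dominates (85 vs 32 pm).
As > B: period and group pull opposite ways; the down-group shift dominates (121 vs 85 pm).
Li > As: the two effects oppose for this pair; the across-period effect wins (133 vs 121 pm).
Na > Li: they share group 1; the group trend gives Na the larger value.
For reference (pm): H 32, Li 133, B 85, Na 155, As 121.
So from largest to smallest: Na > Li > As > B > H.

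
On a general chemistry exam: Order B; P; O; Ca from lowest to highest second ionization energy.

IE_2 is the cost of taking one more electron from the +1 cation: B⁺ still has 2 valence electrons; P⁺ still has 4 valence electrons; O⁺ still has 5 valence electrons; Ca⁺ still has 1 valence electron.
All are still removing valence electrons, so compare the +1 ions as you would atoms: IE_2 generally rises across a period (higher Z_eff) and falls down a group (larger shell), subject to the usual subshell exceptions.
Valence configurations: B⁺ [He]2s², P⁺ [Ne]3s²3p², O⁺ [He]2s²2p³, Ca⁺ [Ar]4s¹.
Approximate IE_2 values (kJ/mol): B 2427, P 1907, O 3388, Ca 1145.
So the second ionization energies run Ca < P < B < O.

Ca < P < B < O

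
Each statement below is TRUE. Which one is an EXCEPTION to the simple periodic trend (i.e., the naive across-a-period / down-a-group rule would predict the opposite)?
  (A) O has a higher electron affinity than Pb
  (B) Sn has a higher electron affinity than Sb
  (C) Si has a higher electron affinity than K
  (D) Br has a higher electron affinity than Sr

(B)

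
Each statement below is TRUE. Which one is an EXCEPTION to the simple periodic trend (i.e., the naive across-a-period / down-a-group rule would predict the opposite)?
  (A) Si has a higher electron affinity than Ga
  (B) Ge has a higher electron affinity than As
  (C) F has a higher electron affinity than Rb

The general trend: electron affinity increases across a period and decreases down a group.
(A) Si (period 3, group 14) vs Ga (period 4, group 13): the stated order agrees with the simple trend.
(B) Ge (period 4, group 14) vs As (period 4, group 15): the stated order contradicts the simple trend.
(C) F (period 2, group 17) vs Rb (period 5, group 1): the stated order agrees with the simple trend.
The exception is (B): adding an electron to As's half-filled 4p³ is unfavourable, so Ge (4p²) has the more exothermic EA.

(B)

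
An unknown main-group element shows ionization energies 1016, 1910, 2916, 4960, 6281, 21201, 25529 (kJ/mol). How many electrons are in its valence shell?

Look for the largest jump between consecutive ionization energies: IE6/IE5 ≈ 3.4, far larger than any earlier ratio.
That jump marks the point where a core electron is being removed. So the atom has 5 valence electrons.

5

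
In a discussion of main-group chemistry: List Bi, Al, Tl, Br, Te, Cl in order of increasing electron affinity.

Al is in period 3, group 13; Cl is in period 3, group 17; Br is in period 4, group 17; Te is in period 5, group 16; Tl is in period 6, group 13; Bi is in period 6, group 15.
Adding an electron releases more energy for atoms nearer the top right (short of the noble gases).
These span different periods and groups, so the two trends combine.
Al > Tl: they share group 13; the group trend gives Al the larger value.
Bi > Al: period and group pull opposite ways; the across-period shift dominates (91 vs 42 kJ/mol).
Te > Bi: relative to Bi, both the across-period and down-group shifts push Te's electron affinity up.
Br > Te: both effects reinforce here, so Br is clearly the higher of the two.
Cl > Br: Cl sits above Br in group 17, so the down-group effect alone puts Cl higher.
For reference (kJ/mol): Al 42, Cl 349, Br 325, Te 190, Tl 19, Bi 91.
So from lowest to highest: Tl < Al < Bi < Te < Br < Cl.

Tl < Al < Bi < Te < Br < Cl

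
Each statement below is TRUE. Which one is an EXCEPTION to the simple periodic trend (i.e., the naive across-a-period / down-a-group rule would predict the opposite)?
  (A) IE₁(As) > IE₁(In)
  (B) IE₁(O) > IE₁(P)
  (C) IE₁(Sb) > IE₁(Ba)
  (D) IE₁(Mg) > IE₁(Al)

The general trend: first ionisation energy increases across a period and decreases down a group.
(A) As (period 4, group 15) vs In (period 5, group 13): the stated order agrees with the simple trend.
(B) O (period 2, group 16) vs P (period 3, group 15): the stated order agrees with the simple trend.
(C) Sb (period 5, group 15) vs Ba (period 6, group 2): the stated order agrees with the simple trend.
(D) Mg (period 3, group 2) vs Al (period 3, group 13): the stated order contradicts the simple trend.
The exception is (D): Al's single 3p electron is easier to remove than one from Mg's filled 3s².

(D)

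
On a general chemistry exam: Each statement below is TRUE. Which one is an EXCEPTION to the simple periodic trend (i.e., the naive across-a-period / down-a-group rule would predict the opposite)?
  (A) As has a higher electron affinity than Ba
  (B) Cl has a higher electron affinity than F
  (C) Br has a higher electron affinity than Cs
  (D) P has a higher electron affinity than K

(B)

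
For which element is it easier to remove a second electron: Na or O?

O

The second ionization energy removes an electron from the +1 ion. For each element: Na⁺ is the bare [Ne] core; O⁺ still has 5 valence electrons.
Breaking into a closed-shell core is much more expensive than removing a leftover valence electron — Na has the largest IE_2 here.
The numbers (kJ/mol): Na 4562, O 3388.
So the second ionization energies run O < Na.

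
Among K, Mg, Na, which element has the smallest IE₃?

K

After 2 electrons have been removed, what remains? K²⁺ is already 1 electron into the core; Mg²⁺ is the bare [Ne] core; Na²⁺ is already 1 electron into the core.
All of these are removing an electron from a noble-gas core or deeper; the smaller core (lower principal quantum number) is held far more tightly, and within a period the higher nuclear charge binds the same core more tightly.
Tabulated IE_3 (kJ/mol): K 4420, Mg 7733, Na 6910.
Putting it together, IE_3: K < Na < Mg.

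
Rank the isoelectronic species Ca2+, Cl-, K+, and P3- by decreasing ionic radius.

P3- > Cl- > K+ > Ca2+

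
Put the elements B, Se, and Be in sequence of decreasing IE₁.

Se > Be > B

IE₁ increases left→right with effective nuclear charge and decreases top→bottom as the valence shell moves farther out.
Here both period and group differ, so the two effects have to be weighed against each other.
Be > B: this pair runs against the simple trend — see the exception note.
Se > Be: period and group pull opposite ways; the across-period shift dominates (941 vs 900 kJ/mol).
Note the exception: Be has a higher first ionization energy than B, contrary to the simple trend — removing B's lone 2p electron is easier than breaking Be's filled 2s².
Tabulated first ionization energy (kJ/mol): Be 900, B 801, Se 941.
So from highest to lowest: Se > Be > B.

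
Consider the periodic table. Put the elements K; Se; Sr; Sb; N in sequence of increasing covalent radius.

N is in period 2, group 15; K is in period 4, group 1; Se is in period 4, group 16; Sr is in period 5, group 2; Sb is in period 5, group 15.
Radius decreases left→right (rising Z_eff, same n) and increases top→bottom (higher n).
Neither a single period nor a single group — weigh both effects.
Se > N: period and group pull opposite ways; the down-group shift dominates (116 vs 71 pm).
Sb > Se: both effects reinforce here, so Sb is clearly the larger of the two.
Sr > Sb: Sr lies to the left of Sb in period 5, so the across-period effect alone puts Sr larger.
K > Sr: the two effects oppose for this pair; the across-period effect wins (196 vs 185 pm).
Approximate values (pm): N 71, K 196, Se 116, Sr 185, Sb 140.
So from smallest to largest: N < Se < Sb < Sr < K.

N < Se < Sb < Sr < K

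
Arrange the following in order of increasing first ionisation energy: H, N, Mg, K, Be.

H is in period 1, group 1; Be is in period 2, group 2; N is in period 2, group 15; Mg is in period 3, group 2; K is in period 4, group 1.
IE₁ increases left→right with effective nuclear charge and decreases top→bottom as the valence shell moves farther out.
These span different periods and groups, so the two trends combine.
Mg > K: relative to K, both the across-period and down-group shifts push Mg's first ionization energy up.
Be > Mg: Be sits above Mg in group 2, so the down-group effect alone puts Be higher.
H > Be: the two effects oppose for this pair; the down-group effect wins (1312 vs 900 kJ/mol).
N > H: period and group pull opposite ways; the across-period shift dominates (1402 vs 1312 kJ/mol).
Tabulated first ionization energy (kJ/mol): H 1312, Be 900, N 1402, Mg 738, K 419.
So from lowest to highest: K < Mg < Be < H < N.

K < Mg < Be < H < N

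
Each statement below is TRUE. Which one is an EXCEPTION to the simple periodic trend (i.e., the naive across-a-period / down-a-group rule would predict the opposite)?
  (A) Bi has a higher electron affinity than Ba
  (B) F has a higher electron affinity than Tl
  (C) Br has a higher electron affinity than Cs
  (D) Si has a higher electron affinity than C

(D)

The general trend: electron affinity increases across a period and decreases down a group.
(A) Bi (period 6, group 15) vs Ba (period 6, group 2): the stated order agrees with the simple trend.
(B) F (period 2, group 17) vs Tl (period 6, group 13): the stated order agrees with the simple trend.
(C) Br (period 4, group 17) vs Cs (period 6, group 1): the stated order agrees with the simple trend.
(D) Si (period 3, group 14) vs C (period 2, group 14): the stated order contradicts the simple trend.
The exception is (D): Si's larger, more diffuse 3p orbitals accept an added electron slightly more readily than C's compact 2p.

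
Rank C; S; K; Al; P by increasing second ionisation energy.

The second ionization energy removes an electron from the +1 ion. For each element: C⁺ still has 3 valence electrons; S⁺ still has 5 valence electrons; K⁺ is the bare [Ar] core; Al⁺ still has 2 valence electrons; P⁺ still has 4 valence electrons.
Breaking into a closed-shell core is much more expensive than removing a leftover valence electron — K has the largest IE_2 here.
Valence configurations: C⁺ [He]2s²2p¹, S⁺ [Ne]3s²3p³, Al⁺ [Ne]3s², P⁺ [Ne]3s²3p².
The numbers (kJ/mol): C 2353, S 2252, K 3052, Al 1817, P 1907.
Overall IE_2 order: Al < P < S < C < K.

Al, P, S, C, K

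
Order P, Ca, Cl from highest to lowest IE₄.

Ca > Cl > P

The fourth ionization energy removes an electron from the +3 ion. For each element: P³⁺ still has 2 valence electrons; Ca³⁺ is already 1 electron into the core; Cl³⁺ still has 4 valence electrons.
Pulling an electron out of a noble-gas core costs far more than removing a remaining valence electron, so Ca sits at the high end of IE_4.
Valence configurations: P³⁺ [Ne]3s², Cl³⁺ [Ne]3s²3p².
Tabulated IE_4 (kJ/mol): P 4964, Ca 6491, Cl 5159.
So the fourth ionization energies run P < Cl < Ca.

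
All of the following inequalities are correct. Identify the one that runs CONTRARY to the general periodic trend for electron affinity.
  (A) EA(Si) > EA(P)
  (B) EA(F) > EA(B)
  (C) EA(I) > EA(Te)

(A)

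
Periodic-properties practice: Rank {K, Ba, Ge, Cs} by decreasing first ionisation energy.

K is in period 4, group 1; Ge is in period 4, group 14; Cs is in period 6, group 1; Ba is in period 6, group 2.
IE₁ increases left→right with effective nuclear charge and decreases top→bottom as the valence shell moves farther out.
These span different periods and groups, so the two trends combine.
K > Cs: they share group 1; the group trend gives K the larger value.
Ba > K: period and group pull opposite ways; the across-period shift dominates (503 vs 419 kJ/mol).
Ge > Ba: both effects reinforce here, so Ge is clearly the higher of the two.
Approximate values (kJ/mol): K 419, Ge 762, Cs 376, Ba 503.
So from highest to lowest: Ge > Ba > K > Cs.

Ge, Ba, K, Cs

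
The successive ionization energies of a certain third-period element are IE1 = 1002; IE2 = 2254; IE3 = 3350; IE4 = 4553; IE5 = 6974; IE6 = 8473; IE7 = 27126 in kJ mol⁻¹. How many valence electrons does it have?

Look for the largest jump between consecutive ionization energies: IE7/IE6 ≈ 3.2, far larger than any earlier ratio.
That jump marks the point where a core electron is being removed. So the atom has 6 valence electrons.

6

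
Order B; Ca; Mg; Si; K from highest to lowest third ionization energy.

After 2 electrons have been removed, what remains? B²⁺ still has 1 valence electron; Ca²⁺ is the bare [Ar] core; Mg²⁺ is the bare [Ne] core; Si²⁺ still has 2 valence electrons; K²⁺ is already 1 electron into the core.
Core electrons are held far more tightly than valence electrons, so K, Ca and Mg top the IE_3 order.
Valence configurations: B²⁺ [He]2s¹, Si²⁺ [Ne]3s².
The numbers (kJ/mol): B 3660, Ca 4912, Mg 7733, Si 3232, K 4420.
Hence IE_3: Si < B < K < Ca < Mg.

Mg > Ca > K > B > Si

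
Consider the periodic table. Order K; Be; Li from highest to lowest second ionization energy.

Li > K > Be

IE_2 is the cost of taking one more electron from the +1 cation: K⁺ is the bare [Ar] core; Be⁺ still has 1 valence electron; Li⁺ is the bare [He] core.
Pulling an electron out of a noble-gas core costs far more than removing a remaining valence electron, so K and Li sit at the high end of IE_2.
Approximate IE_2 values (kJ/mol): K 3052, Be 1757, Li 7298.
Putting it together, IE_2: Be < K < Li.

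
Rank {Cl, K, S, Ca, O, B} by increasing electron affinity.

Ca < B < K < O < S < Cl

B is in period 2, group 13; O is in period 2, group 16; S is in period 3, group 16; Cl is in period 3, group 17; K is in period 4, group 1; Ca is in period 4, group 2.
EA tends to increase across a period and decrease down a group, though the pattern is less regular than for IE or radius.
Here both period and group differ, so the two effects have to be weighed against each other.
B > Ca: both effects reinforce here, so B is clearly the higher of the two.
K > B: this pair runs against the simple trend — see the exception note.
O > K: relative to K, both the across-period and down-group shifts push O's electron affinity up.
S > O: this pair runs against the simple trend — see the exception note.
Cl > S: both are in period 3; the period trend gives Cl the larger value.
Note the exception: K has a higher electron affinity than B, contrary to the simple trend — B's ns²np¹ configuration gives only a small electron affinity — the sparsely filled np subshell binds an added electron weakly.
Note the exception: S has a higher electron affinity than O, contrary to the simple trend — the compact 2p subshell of O repels the added electron more than S's larger 3p does.
Note the exception: K has a higher electron affinity than Ca, contrary to the simple trend — adding an electron to Ca (ns²) has to open a new, higher-energy np subshell, which is unfavourable.
For reference (kJ/mol): B 27, O 141, S 200, Cl 349, K 48, Ca 2.
So from lowest to highest: Ca < B < K < O < S < Cl.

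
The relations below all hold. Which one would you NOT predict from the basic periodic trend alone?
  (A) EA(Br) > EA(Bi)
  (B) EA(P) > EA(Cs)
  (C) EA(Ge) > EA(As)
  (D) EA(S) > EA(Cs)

(C)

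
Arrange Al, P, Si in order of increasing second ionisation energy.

Si < Al < P

The second ionization energy removes an electron from the +1 ion. For each element: Al⁺ still has 2 valence electrons; P⁺ still has 4 valence electrons; Si⁺ still has 3 valence electrons.
All are still removing valence electrons, so compare the +1 ions as you would atoms: IE_2 generally rises across a period (higher Z_eff) and falls down a group (larger shell), subject to the usual subshell exceptions.
Valence configurations: Al⁺ [Ne]3s², P⁺ [Ne]3s²3p², Si⁺ [Ne]3s²3p¹.
Si⁺ loses a lone 3p electron whereas Al⁺ must break into a filled 3s² pair, so IE_2(Al) > IE_2(Si) even though Si has the higher nuclear charge.
Approximate IE_2 values (kJ/mol): Al 1817, P 1907, Si 1577.
Putting it together, IE_2: Si < Al < P.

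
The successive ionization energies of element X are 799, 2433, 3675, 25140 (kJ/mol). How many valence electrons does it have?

3

Look for the largest jump between consecutive ionization energies: IE4/IE3 ≈ 6.8, far larger than any earlier ratio.
That jump marks the point where a core electron is being removed. So the atom has 3 valence electrons.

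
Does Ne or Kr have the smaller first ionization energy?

Kr

Ne is in period 2, group 18; Kr is in period 4, group 18.
Across a period the outer electron is held more tightly (higher IE₁); down a group it sits in a higher shell, more shielded, and comes off more easily.
All are in group 18, so first ionization energy increases up the group.
So Kr has the smaller first ionization energy (Kr < Ne).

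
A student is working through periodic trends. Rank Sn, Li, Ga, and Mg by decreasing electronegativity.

Sn > Ga > Mg > Li

Li is in period 2, group 1; Mg is in period 3, group 2; Ga is in period 4, group 13; Sn is in period 5, group 14.
Smaller atoms with higher effective nuclear charge are more electronegative.
A diagonal step moves right (one effect) and down (the opposite effect) at once.
Mg > Li: period and group pull opposite ways; the across-period shift dominates (1.31 vs 0.98).
Ga > Mg: period and group pull opposite ways; the across-period shift dominates (1.81 vs 1.31).
Sn > Ga: period and group pull opposite ways; the across-period shift dominates (1.96 vs 1.81).
Tabulated electronegativity (Pauling): Li 0.98, Mg 1.31, Ga 1.81, Sn 1.96.
So from highest to lowest: Sn > Ga > Mg > Li.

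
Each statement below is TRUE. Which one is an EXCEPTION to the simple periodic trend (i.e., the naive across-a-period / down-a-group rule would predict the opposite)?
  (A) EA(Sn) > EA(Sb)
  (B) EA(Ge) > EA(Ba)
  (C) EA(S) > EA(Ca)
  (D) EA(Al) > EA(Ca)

(A)

The general trend: electron affinity increases across a period and decreases down a group.
(A) Sn (period 5, group 14) vs Sb (period 5, group 15): the stated order contradicts the simple trend.
(B) Ge (period 4, group 14) vs Ba (period 6, group 2): the stated order agrees with the simple trend.
(C) S (period 3, group 16) vs Ca (period 4, group 2): the stated order agrees with the simple trend.
(D) Al (period 3, group 13) vs Ca (period 4, group 2): the stated order agrees with the simple trend.
The exception is (A): adding an electron to Sb's half-filled 5p³ is unfavourable, so Sn has the more exothermic EA.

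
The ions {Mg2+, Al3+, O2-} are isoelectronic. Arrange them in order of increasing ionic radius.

Al3+ < Mg2+ < O2-

All of these have 10 electrons, so size is governed by nuclear charge alone: the more protons, the stronger the pull on the same electron cloud, and the smaller the ion.
Nuclear charges: Al3+ (Z=13), Mg2+ (Z=12), O2- (Z=8).
Smallest to largest: Al3+ < Mg2+ < O2-.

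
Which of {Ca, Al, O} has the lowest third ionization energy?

Al

IE_3 is the cost of taking one more electron from the +2 cation: Ca²⁺ is the bare [Ar] core; Al²⁺ still has 1 valence electron; O²⁺ still has 4 valence electrons.
Usually core removal costs more than valence removal, but here the competition is close: a tightly held n=2 valence electron can cost more to remove than an n=3 core electron, so the actual values have to decide it.
Valence configurations: Al²⁺ [Ne]3s¹, O²⁺ [He]2s²2p².
Approximate IE_3 values (kJ/mol): Ca 4912, Al 2745, O 5300.
Overall IE_3 order: Al < Ca < O.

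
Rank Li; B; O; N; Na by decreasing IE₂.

The second ionization energy removes an electron from the +1 ion. For each element: Li⁺ is the bare [He] core; B⁺ still has 2 valence electrons; O⁺ still has 5 valence electrons; N⁺ still has 4 valence electrons; Na⁺ is the bare [Ne] core.
Breaking into a closed-shell core is much more expensive than removing a leftover valence electron — Na and Li have the largest IE_2 here.
Valence configurations: B⁺ [He]2s², O⁺ [He]2s²2p³, N⁺ [He]2s²2p².
Approximate IE_2 values (kJ/mol): Li 7298, B 2427, O 3388, N 2856, Na 4562.
Putting it together, IE_2: B < N < O < Na < Li.

Li > Na > O > N > B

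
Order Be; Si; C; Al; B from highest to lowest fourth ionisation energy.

B > Be > Al > C > Si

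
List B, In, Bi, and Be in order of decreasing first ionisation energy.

Be is in period 2, group 2; B is in period 2, group 13; In is in period 5, group 13; Bi is in period 6, group 15.
IE₁ increases left→right with effective nuclear charge and decreases top→bottom as the valence shell moves farther out.
Here both period and group differ, so the two effects have to be weighed against each other.
Bi > In: the two effects oppose for this pair; the across-period effect wins (703 vs 558 kJ/mol).
B > Bi: the two effects oppose for this pair; the down-group effect wins (801 vs 703 kJ/mol).
Be > B: this pair runs against the simple trend — see the exception note.
Note the exception: Be has a higher first ionization energy than B, contrary to the simple trend — removing B's lone 2p electron is easier than breaking Be's filled 2s².
Tabulated first ionization energy (kJ/mol): Be 900, B 801, In 558, Bi 703.
So from highest to lowest: Be > B > Bi > In.

Be > B > Bi > In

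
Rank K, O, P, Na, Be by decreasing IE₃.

Be, Na, O, K, P

Consider each +2 ion: K²⁺ is already 1 electron into the core; O²⁺ still has 4 valence electrons; P²⁺ still has 3 valence electrons; Na²⁺ is already 1 electron into the core; Be²⁺ is the bare [He] core.
Usually core removal costs more than valence removal, but here the competition is close: a tightly held n=2 valence electron can cost more to remove than an n=3 core electron, so the actual values have to decide it.
Valence configurations: O²⁺ [He]2s²2p², P²⁺ [Ne]3s²3p¹.
Tabulated IE_3 (kJ/mol): K 4420, O 5300, P 2914, Na 6910, Be 14849.
Overall IE_3 order: P < K < O < Na < Be.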